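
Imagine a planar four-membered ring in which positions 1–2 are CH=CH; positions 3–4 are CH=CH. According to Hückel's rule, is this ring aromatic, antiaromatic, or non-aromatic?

Antiaromatic

All ring atoms are sp² and supply a p orbital to the ring (the double-bond atoms are sp², each contributing one p electron); the conjugation is uninterrupted.
π-electron count: 2 × 2 = 4 from the 2 double-bond units.
4 is a 4n count (n = 1), so the planar conjugated ring is antiaromatic.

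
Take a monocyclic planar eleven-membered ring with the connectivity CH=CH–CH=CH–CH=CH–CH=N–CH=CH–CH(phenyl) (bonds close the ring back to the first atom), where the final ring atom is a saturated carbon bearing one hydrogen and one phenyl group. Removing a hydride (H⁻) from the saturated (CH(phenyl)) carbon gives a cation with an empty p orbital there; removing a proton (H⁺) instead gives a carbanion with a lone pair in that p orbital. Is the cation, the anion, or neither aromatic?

In either ion the ring is fully conjugated: every atom, including the new sp² carbon, supplies a p orbital.
Cation: 5 × 2 + 0 = 10 π electrons → 4(2)+2, aromatic.
Anion: 5 × 2 + 2 = 12 π electrons → 4(3), antiaromatic.

The cation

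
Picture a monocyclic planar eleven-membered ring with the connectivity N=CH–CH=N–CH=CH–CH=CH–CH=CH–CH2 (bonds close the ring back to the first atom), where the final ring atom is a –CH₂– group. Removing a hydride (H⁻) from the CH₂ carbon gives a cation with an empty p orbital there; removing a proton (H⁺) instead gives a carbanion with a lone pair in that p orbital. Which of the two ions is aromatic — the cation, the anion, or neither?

The cation

Both ions have a continuous loop of p orbitals — each ring atom is sp².
Cation: 5 × 2 + 0 = 10 π electrons → 4(2)+2, aromatic.
Anion: 5 × 2 + 2 = 12 π electrons → 4(3), antiaromatic.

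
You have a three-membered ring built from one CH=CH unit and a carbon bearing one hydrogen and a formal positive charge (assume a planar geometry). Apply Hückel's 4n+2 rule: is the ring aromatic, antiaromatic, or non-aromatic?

Check conjugation: the double-bond atoms are sp², each contributing one p electron; the carbocation has an empty p orbital — every position has a p orbital, so the cyclic π system is continuous.
Counting π electrons: 1 × 2 = 2 from the double-bond unit + 0 from the CH(+) atom = 2.
With 2 π electrons (n = 0), the Hückel 4n+2 condition holds.
This is the cyclopropenyl cation.

Aromatic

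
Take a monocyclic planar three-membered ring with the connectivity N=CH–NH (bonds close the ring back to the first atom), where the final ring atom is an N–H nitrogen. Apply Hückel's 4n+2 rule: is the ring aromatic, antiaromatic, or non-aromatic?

Antiaromatic

Every ring atom contributes a p orbital perpendicular to the ring (every atom in a ring double bond is sp² and brings one electron to the p orbital; the doubly-bonded nitrogens are pyridine-type — their lone pairs lie in the ring plane, leaving one electron in the p orbital; the pyrrole-type nitrogen donates its lone pair from the p orbital), so the π system is cyclic and fully conjugated.
Tallying contributions gives 1 × 2 = 2 from the double-bond unit + 2 from the NH atom = 4.
A 4n π count (4, n = 1) in a planar conjugated ring means antiaromatic.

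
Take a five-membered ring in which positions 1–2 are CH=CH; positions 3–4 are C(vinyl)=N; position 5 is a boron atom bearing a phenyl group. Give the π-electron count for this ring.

4

Check conjugation: every atom in a ring double bond is sp² and brings one electron to the p orbital; each =N– nitrogen is pyridine-type (lone pair in the sp² plane, one electron in the p orbital); the boron has an empty p orbital — every position has a p orbital, so the cyclic π system is continuous.
Counting π electrons: 2 × 2 = 4 from the double-bond units + 0 from the B(phenyl) atom = 4.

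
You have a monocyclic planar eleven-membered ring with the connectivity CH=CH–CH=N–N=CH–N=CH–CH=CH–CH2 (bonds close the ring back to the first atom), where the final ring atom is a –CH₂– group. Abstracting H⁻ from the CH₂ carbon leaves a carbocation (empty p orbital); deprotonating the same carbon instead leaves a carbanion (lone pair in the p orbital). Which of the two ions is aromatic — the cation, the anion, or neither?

Once that carbon is sp², every ring atom has a p orbital and both ions are fully conjugated.
Cation: 5 × 2 + 0 = 10 π electrons → 4(2)+2, aromatic.
Anion: 5 × 2 + 2 = 12 π electrons → 4(3), antiaromatic.

The cation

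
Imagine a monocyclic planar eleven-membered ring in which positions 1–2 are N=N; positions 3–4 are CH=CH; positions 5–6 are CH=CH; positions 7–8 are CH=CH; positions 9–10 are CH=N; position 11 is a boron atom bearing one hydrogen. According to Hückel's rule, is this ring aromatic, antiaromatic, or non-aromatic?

The p orbitals form a continuous loop: each doubly-bonded ring atom is sp² with one p-orbital electron; each =N– nitrogen is pyridine-type (lone pair in the sp² plane, one electron in the p orbital); the boron has an empty p orbital. The ring is fully conjugated.
Adding the contributions, 5 × 2 = 10 from the double-bond units + 0 from the BH atom = 10.
With 10 π electrons (n = 2), the Hückel 4n+2 condition holds.

Aromatic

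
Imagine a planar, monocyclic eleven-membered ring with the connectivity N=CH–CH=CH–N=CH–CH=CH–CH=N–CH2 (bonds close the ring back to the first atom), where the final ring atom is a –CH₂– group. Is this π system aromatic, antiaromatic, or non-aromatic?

Non-aromatic

Because the tetrahedral CH₂ carbon is sp³ and has no p orbital in the ring π system at the CH2 position, the π system cannot extend all the way around the ring.
A ring that is not fully conjugated cannot be aromatic or antiaromatic regardless of its π-electron count.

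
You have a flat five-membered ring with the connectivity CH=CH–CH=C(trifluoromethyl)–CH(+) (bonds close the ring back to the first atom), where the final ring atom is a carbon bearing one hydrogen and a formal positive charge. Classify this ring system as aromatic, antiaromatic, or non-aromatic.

Check conjugation: the double-bond atoms are sp², each contributing one p electron; the carbocation has an empty p orbital — every position has a p orbital, so the cyclic π system is continuous.
π-electron count: 2 × 2 = 4 from the double-bond units + 0 from the CH(+) atom = 4.
With 4 = 4·1 π electrons, Hückel's rule classifies the planar ring as antiaromatic.

Antiaromatic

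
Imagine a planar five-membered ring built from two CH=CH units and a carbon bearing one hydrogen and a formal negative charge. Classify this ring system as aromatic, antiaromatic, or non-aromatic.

Check conjugation: each doubly-bonded ring atom is sp² with one p-orbital electron; the carbanion's lone pair occupies the p orbital — every position has a p orbital, so the cyclic π system is continuous.
Tallying contributions gives 2 × 2 = 4 from the double-bond units + 2 from the CH(-) atom = 6.
With 6 π electrons (n = 1), the Hückel 4n+2 condition holds.
(The species described is the cyclopentadienyl anion.)

Aromatic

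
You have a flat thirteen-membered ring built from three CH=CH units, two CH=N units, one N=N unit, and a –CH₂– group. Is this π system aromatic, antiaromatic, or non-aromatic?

Non-aromatic

The CH2 carbon is saturated: the tetrahedral CH₂ carbon is sp³ and has no p orbital in the ring π system. Conjugation is not continuous around the ring.
Broken conjugation rules out both aromaticity and antiaromaticity.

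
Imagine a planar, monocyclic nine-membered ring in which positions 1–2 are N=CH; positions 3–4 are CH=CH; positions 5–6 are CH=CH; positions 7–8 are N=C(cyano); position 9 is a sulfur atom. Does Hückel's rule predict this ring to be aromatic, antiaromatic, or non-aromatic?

Every ring atom contributes a p orbital perpendicular to the ring (each doubly-bonded ring atom is sp² with one p-orbital electron; each =N– nitrogen is pyridine-type (lone pair in the sp² plane, one electron in the p orbital); the sulfur donates one lone pair from its p orbital), so the π system is cyclic and fully conjugated.
Counting π electrons: 4 × 2 = 8 from the double-bond units + 2 from the S atom = 10.
That gives a 4n+2 count (10, n = 2).

Aromatic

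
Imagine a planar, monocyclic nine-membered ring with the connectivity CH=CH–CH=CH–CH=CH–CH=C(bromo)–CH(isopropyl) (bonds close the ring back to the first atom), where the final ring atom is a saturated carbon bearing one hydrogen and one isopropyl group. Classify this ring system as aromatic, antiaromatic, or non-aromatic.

At the CH(isopropyl) position, that saturated carbon is sp³ and has no p orbital in the ring π system; the ring's p-orbital overlap is broken there.
Hückel's rule only applies to fully conjugated rings, so this one is simply non-aromatic.

Non-aromatic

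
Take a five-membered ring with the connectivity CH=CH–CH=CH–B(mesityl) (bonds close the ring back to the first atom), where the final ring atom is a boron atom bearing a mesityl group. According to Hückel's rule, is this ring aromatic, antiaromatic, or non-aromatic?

Antiaromatic

All ring atoms are sp² and supply a p orbital to the ring (the double-bond atoms are sp², each contributing one p electron; the boron has an empty p orbital); the conjugation is uninterrupted.
Counting π electrons: 2 × 2 = 4 from the double-bond units + 0 from the B(mesityl) atom = 4.
A 4n π count (4, n = 1) in a planar conjugated ring means antiaromatic.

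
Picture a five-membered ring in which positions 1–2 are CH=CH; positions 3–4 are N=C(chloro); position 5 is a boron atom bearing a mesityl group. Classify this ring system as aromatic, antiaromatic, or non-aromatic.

Antiaromatic

Check conjugation: every atom in a ring double bond is sp² and brings one electron to the p orbital; each sp² =N– keeps its lone pair in-plane and puts one electron into the π system; the boron has an empty p orbital — every position has a p orbital, so the cyclic π system is continuous.
π-electron count: 2 × 2 = 4 from the double-bond units + 0 from the B(mesityl) atom = 4.
4 is a 4n count (n = 1), so the planar conjugated ring is antiaromatic.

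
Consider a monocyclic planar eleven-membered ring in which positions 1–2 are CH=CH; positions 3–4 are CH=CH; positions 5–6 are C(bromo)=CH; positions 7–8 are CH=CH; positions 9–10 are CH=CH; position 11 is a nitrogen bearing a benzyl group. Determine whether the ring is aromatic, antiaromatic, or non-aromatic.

Antiaromatic

All ring atoms are sp² and supply a p orbital to the ring (every atom in a ring double bond is sp² and brings one electron to the p orbital; the pyrrole-type nitrogen donates its lone pair from the p orbital); the conjugation is uninterrupted.
Tallying contributions gives 5 × 2 = 10 from the double-bond units + 2 from the N(benzyl) atom = 12.
A 4n π count (12, n = 3) in a planar conjugated ring means antiaromatic.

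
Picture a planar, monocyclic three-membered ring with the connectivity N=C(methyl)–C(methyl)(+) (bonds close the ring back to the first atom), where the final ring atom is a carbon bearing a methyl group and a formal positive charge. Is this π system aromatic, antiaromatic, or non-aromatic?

Aromatic

All ring atoms are sp² and supply a p orbital to the ring (the double-bond atoms are sp², each contributing one p electron; the doubly-bonded nitrogens are pyridine-type — their lone pairs lie in the ring plane, leaving one electron in the p orbital; the carbocation has an empty p orbital); the conjugation is uninterrupted.
Tallying contributions gives 1 × 2 = 2 from the double-bond unit + 0 from the C(methyl)(+) atom = 2.
Since 2 = 4·0 + 2, the ring meets the 4n+2 criterion.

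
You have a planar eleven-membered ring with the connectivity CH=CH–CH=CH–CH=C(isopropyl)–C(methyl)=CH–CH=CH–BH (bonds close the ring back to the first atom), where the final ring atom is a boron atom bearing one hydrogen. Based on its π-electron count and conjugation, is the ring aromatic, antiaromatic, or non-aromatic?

The p orbitals form a continuous loop: each doubly-bonded ring atom is sp² with one p-orbital electron; the boron has an empty p orbital. The ring is fully conjugated.
π-electron count: 5 × 2 = 10 from the double-bond units + 0 from the BH atom = 10.
10 = 4(2) + 2, which satisfies Hückel's 4n+2 rule.

Aromatic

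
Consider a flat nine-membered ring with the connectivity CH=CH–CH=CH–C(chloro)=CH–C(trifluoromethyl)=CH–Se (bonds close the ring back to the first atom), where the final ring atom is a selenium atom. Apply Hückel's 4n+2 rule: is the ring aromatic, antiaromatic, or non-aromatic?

All ring atoms are sp² and supply a p orbital to the ring (every atom in a ring double bond is sp² and brings one electron to the p orbital; the selenium donates one lone pair from its p orbital); the conjugation is uninterrupted.
Adding the contributions, 4 × 2 = 8 from the double-bond units + 2 from the Se atom = 10.
With 10 π electrons (n = 2), the Hückel 4n+2 condition holds.

Aromatic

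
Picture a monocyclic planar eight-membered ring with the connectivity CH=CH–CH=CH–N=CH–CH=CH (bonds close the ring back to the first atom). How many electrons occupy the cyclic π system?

8

Every ring atom contributes a p orbital perpendicular to the ring (the double-bond atoms are sp², each contributing one p electron; each sp² =N– keeps its lone pair in-plane and puts one electron into the π system), so the π system is cyclic and fully conjugated.
Counting π electrons: 4 × 2 = 8 from the 4 double-bond units.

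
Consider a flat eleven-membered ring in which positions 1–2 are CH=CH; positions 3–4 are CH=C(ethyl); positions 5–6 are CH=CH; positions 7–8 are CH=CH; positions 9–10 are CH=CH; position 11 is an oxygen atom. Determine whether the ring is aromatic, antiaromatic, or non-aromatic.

Every ring atom contributes a p orbital perpendicular to the ring (each doubly-bonded ring atom is sp² with one p-orbital electron; the oxygen donates one lone pair from its p orbital), so the π system is cyclic and fully conjugated.
Counting π electrons: 5 × 2 = 10 from the double-bond units + 2 from the O atom = 12.
A 4n π count (12, n = 3) in a planar conjugated ring means antiaromatic.

Antiaromatic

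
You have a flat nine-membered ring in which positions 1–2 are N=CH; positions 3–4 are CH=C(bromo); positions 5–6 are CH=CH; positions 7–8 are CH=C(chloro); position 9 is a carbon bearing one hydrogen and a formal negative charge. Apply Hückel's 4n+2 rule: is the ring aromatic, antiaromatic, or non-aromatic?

Check conjugation: every atom in a ring double bond is sp² and brings one electron to the p orbital; each sp² =N– keeps its lone pair in-plane and puts one electron into the π system; the carbanion's lone pair occupies the p orbital — every position has a p orbital, so the cyclic π system is continuous.
Tallying contributions gives 4 × 2 = 8 from the double-bond units + 2 from the CH(-) atom = 10.
10 = 4(2) + 2, which satisfies Hückel's 4n+2 rule.

Aromatic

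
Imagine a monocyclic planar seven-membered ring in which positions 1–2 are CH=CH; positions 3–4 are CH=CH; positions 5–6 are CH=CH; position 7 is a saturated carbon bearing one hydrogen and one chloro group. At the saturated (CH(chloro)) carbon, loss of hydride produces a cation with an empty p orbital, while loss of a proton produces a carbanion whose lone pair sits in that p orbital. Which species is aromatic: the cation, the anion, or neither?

In both ions every ring atom is sp² and contributes a p orbital, so both rings are fully conjugated.
Cation: 3 × 2 + 0 = 6 π electrons → 4(1)+2, aromatic.
Anion: 3 × 2 + 2 = 8 π electrons → 4(2), antiaromatic.

The cation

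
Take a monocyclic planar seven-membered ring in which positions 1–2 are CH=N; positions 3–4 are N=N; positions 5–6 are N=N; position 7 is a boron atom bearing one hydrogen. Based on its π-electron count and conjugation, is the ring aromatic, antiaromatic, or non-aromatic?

Aromatic

Check conjugation: every atom in a ring double bond is sp² and brings one electron to the p orbital; the doubly-bonded nitrogens are pyridine-type — their lone pairs lie in the ring plane, leaving one electron in the p orbital; the boron has an empty p orbital — every position has a p orbital, so the cyclic π system is continuous.
π-electron count: 3 × 2 = 6 from the double-bond units + 0 from the BH atom = 6.
With 6 π electrons (n = 1), the Hückel 4n+2 condition holds.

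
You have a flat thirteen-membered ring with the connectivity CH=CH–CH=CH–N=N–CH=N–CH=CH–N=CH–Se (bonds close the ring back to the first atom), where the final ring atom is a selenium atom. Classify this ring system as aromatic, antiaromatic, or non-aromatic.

Aromatic

The p orbitals form a continuous loop: each doubly-bonded ring atom is sp² with one p-orbital electron; each =N– nitrogen is pyridine-type (lone pair in the sp² plane, one electron in the p orbital); the selenium donates one lone pair from its p orbital. The ring is fully conjugated.
π-electron count: 6 × 2 = 12 from the double-bond units + 2 from the Se atom = 14.
Since 14 = 4·3 + 2, the ring meets the 4n+2 criterion.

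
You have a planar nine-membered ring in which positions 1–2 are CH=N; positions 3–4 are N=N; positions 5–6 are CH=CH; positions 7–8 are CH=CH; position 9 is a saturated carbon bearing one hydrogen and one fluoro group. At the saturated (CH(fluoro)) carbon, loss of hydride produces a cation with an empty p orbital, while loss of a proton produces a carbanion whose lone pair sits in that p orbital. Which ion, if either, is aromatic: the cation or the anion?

The anion

In either ion the ring is fully conjugated: every atom, including the new sp² carbon, supplies a p orbital.
Cation: 4 × 2 + 0 = 8 π electrons → 4(2), antiaromatic.
Anion: 4 × 2 + 2 = 10 π electrons → 4(2)+2, aromatic.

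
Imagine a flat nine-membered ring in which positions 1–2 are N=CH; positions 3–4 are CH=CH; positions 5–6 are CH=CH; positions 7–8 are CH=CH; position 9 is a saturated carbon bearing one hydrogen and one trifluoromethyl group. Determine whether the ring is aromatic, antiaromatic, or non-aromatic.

Non-aromatic

Because that saturated carbon is sp³ and has no p orbital in the ring π system at the CH(trifluoromethyl) position, the π system cannot extend all the way around the ring.
A ring that is not fully conjugated cannot be aromatic or antiaromatic regardless of its π-electron count.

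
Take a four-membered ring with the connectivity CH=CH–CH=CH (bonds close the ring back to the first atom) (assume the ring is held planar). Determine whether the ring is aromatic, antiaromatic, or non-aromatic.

The p orbitals form a continuous loop: each doubly-bonded ring atom is sp² with one p-orbital electron. The ring is fully conjugated.
Adding the contributions, 2 × 2 = 4 from the 2 double-bond units.
With 4 = 4·1 π electrons, Hückel's rule classifies the planar ring as antiaromatic.
(The species described is cyclobutadiene.)

Antiaromatic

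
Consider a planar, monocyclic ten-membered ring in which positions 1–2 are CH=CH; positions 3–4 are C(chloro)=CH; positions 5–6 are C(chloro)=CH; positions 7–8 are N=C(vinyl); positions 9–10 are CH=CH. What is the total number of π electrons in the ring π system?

The p orbitals form a continuous loop: every atom in a ring double bond is sp² and brings one electron to the p orbital; each sp² =N– keeps its lone pair in-plane and puts one electron into the π system. The ring is fully conjugated.
Counting π electrons: 5 × 2 = 10 from the 5 double-bond units.

10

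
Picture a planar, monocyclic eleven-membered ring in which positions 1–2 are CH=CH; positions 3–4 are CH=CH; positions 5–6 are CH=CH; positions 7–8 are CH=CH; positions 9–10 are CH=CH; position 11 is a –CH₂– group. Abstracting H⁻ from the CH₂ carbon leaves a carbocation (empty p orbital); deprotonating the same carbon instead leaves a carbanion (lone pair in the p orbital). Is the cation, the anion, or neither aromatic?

The cation

In either ion the ring is fully conjugated: every atom, including the new sp² carbon, supplies a p orbital.
Cation: 5 × 2 + 0 = 10 π electrons → 4(2)+2, aromatic.
Anion: 5 × 2 + 2 = 12 π electrons → 4(3), antiaromatic.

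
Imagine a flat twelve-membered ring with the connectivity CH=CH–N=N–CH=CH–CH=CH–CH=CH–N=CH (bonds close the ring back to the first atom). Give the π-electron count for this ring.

Check conjugation: the double-bond atoms are sp², each contributing one p electron; each sp² =N– keeps its lone pair in-plane and puts one electron into the π system — every position has a p orbital, so the cyclic π system is continuous.
Adding the contributions, 6 × 2 = 12 from the 6 double-bond units.

12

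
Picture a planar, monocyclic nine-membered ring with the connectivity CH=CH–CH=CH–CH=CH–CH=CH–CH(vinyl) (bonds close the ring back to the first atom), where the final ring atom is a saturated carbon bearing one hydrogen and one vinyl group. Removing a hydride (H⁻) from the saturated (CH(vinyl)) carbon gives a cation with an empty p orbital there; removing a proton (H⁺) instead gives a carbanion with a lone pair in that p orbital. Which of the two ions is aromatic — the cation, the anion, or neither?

The anion

Once that carbon is sp², every ring atom has a p orbital and both ions are fully conjugated.
Cation: 4 × 2 + 0 = 8 π electrons → 4(2), antiaromatic.
Anion: 4 × 2 + 2 = 10 π electrons → 4(2)+2, aromatic.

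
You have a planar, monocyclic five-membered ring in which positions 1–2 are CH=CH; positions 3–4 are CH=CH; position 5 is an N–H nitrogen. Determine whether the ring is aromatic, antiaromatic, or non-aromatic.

Aromatic

The p orbitals form a continuous loop: the double-bond atoms are sp², each contributing one p electron; the pyrrole-type nitrogen donates its lone pair from the p orbital. The ring is fully conjugated.
Tallying contributions gives 2 × 2 = 4 from the double-bond units + 2 from the NH atom = 6.
Since 6 = 4·1 + 2, the ring meets the 4n+2 criterion.
This is pyrrole.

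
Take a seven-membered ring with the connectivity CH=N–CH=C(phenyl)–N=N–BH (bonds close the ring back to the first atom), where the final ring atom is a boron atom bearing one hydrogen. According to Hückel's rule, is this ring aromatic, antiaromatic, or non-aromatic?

Check conjugation: every atom in a ring double bond is sp² and brings one electron to the p orbital; each =N– nitrogen is pyridine-type (lone pair in the sp² plane, one electron in the p orbital); the boron has an empty p orbital — every position has a p orbital, so the cyclic π system is continuous.
Counting π electrons: 3 × 2 = 6 from the double-bond units + 0 from the BH atom = 6.
That gives a 4n+2 count (6, n = 1).

Aromatic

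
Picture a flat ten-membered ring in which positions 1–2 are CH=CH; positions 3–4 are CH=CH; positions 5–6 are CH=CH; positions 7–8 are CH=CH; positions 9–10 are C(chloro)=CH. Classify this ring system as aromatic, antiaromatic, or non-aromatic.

Aromatic

Every ring atom contributes a p orbital perpendicular to the ring (each doubly-bonded ring atom is sp² with one p-orbital electron), so the π system is cyclic and fully conjugated.
Adding the contributions, 5 × 2 = 10 from the 5 double-bond units.
Since 10 = 4·2 + 2, the ring meets the 4n+2 criterion.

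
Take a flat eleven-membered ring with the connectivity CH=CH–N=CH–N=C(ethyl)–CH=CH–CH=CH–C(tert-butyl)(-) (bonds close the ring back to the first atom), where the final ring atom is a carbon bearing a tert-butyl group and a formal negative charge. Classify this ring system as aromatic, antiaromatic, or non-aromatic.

Every ring atom contributes a p orbital perpendicular to the ring (every atom in a ring double bond is sp² and brings one electron to the p orbital; each sp² =N– keeps its lone pair in-plane and puts one electron into the π system; the carbanion's lone pair occupies the p orbital), so the π system is cyclic and fully conjugated.
Tallying contributions gives 5 × 2 = 10 from the double-bond units + 2 from the C(tert-butyl)(-) atom = 12.
12 = 4(3); a planar, fully conjugated 4n system is antiaromatic.

Antiaromatic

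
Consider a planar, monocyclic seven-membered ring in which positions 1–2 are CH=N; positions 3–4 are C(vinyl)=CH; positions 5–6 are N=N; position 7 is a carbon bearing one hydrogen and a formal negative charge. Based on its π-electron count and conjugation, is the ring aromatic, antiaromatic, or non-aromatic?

Every ring atom contributes a p orbital perpendicular to the ring (every atom in a ring double bond is sp² and brings one electron to the p orbital; each =N– nitrogen is pyridine-type (lone pair in the sp² plane, one electron in the p orbital); the carbanion's lone pair occupies the p orbital), so the π system is cyclic and fully conjugated.
Adding the contributions, 3 × 2 = 6 from the double-bond units + 2 from the CH(-) atom = 8.
A 4n π count (8, n = 2) in a planar conjugated ring means antiaromatic.

Antiaromatic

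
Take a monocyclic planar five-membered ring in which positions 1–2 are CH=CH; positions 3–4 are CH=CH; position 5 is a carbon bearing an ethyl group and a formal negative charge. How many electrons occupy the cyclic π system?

6

Every ring atom contributes a p orbital perpendicular to the ring (each doubly-bonded ring atom is sp² with one p-orbital electron; the carbanion's lone pair occupies the p orbital), so the π system is cyclic and fully conjugated.
Counting π electrons: 2 × 2 = 4 from the double-bond units + 2 from the C(ethyl)(-) atom = 6.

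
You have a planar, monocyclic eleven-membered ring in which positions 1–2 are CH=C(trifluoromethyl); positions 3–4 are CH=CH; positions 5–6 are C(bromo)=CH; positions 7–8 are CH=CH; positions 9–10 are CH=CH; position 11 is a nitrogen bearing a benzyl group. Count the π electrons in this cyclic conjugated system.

The p orbitals form a continuous loop: each doubly-bonded ring atom is sp² with one p-orbital electron; the pyrrole-type nitrogen donates its lone pair from the p orbital. The ring is fully conjugated.
π-electron count: 5 × 2 = 10 from the double-bond units + 2 from the N(benzyl) atom = 12.

12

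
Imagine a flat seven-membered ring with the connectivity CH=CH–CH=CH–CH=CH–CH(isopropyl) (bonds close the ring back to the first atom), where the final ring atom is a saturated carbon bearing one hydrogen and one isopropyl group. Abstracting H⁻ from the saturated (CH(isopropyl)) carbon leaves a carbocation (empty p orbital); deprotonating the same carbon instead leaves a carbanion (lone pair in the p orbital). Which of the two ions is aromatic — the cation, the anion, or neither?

The cation

Both ions have a continuous loop of p orbitals — each ring atom is sp².
Cation: 3 × 2 + 0 = 6 π electrons → 4(1)+2, aromatic.
Anion: 3 × 2 + 2 = 8 π electrons → 4(2), antiaromatic.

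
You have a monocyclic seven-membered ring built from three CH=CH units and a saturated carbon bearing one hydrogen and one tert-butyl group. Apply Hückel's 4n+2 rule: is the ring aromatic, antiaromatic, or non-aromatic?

Non-aromatic

Because that saturated carbon is sp³ and has no p orbital in the ring π system at the CH(tert-butyl) position, the π system cannot extend all the way around the ring.
Hückel's rule only applies to fully conjugated rings, so this one is simply non-aromatic.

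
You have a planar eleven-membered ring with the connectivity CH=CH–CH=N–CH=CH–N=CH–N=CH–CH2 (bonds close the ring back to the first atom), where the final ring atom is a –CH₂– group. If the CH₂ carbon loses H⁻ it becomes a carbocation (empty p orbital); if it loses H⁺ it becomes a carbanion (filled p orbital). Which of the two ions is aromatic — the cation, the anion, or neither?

Once that carbon is sp², every ring atom has a p orbital and both ions are fully conjugated.
Cation: 5 × 2 + 0 = 10 π electrons → 4(2)+2, aromatic.
Anion: 5 × 2 + 2 = 12 π electrons → 4(3), antiaromatic.

The cation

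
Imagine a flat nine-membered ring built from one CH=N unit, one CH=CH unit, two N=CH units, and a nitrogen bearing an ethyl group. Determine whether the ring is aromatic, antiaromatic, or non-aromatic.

Aromatic

Check conjugation: every atom in a ring double bond is sp² and brings one electron to the p orbital; each sp² =N– keeps its lone pair in-plane and puts one electron into the π system; the pyrrole-type nitrogen donates its lone pair from the p orbital — every position has a p orbital, so the cyclic π system is continuous.
Counting π electrons: 4 × 2 = 8 from the double-bond units + 2 from the N(ethyl) atom = 10.
That gives a 4n+2 count (10, n = 2).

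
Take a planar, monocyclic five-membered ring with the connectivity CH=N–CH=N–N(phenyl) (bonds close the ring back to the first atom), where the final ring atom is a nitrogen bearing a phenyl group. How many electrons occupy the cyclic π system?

6

Check conjugation: each doubly-bonded ring atom is sp² with one p-orbital electron; the doubly-bonded nitrogens are pyridine-type — their lone pairs lie in the ring plane, leaving one electron in the p orbital; the pyrrole-type nitrogen donates its lone pair from the p orbital — every position has a p orbital, so the cyclic π system is continuous.
Adding the contributions, 2 × 2 = 4 from the double-bond units + 2 from the N(phenyl) atom = 6.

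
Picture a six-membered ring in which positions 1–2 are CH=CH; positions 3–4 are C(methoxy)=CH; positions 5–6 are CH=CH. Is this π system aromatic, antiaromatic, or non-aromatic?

The p orbitals form a continuous loop: each doubly-bonded ring atom is sp² with one p-orbital electron. The ring is fully conjugated.
Tallying contributions gives 3 × 2 = 6 from the 3 double-bond units.
That gives a 4n+2 count (6, n = 1).

Aromatic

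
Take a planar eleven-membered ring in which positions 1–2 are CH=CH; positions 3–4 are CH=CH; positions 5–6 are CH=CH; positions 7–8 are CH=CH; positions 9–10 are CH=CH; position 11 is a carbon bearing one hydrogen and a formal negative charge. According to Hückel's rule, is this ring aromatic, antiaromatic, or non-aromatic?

Antiaromatic

Every ring atom contributes a p orbital perpendicular to the ring (the double-bond atoms are sp², each contributing one p electron; the carbanion's lone pair occupies the p orbital), so the π system is cyclic and fully conjugated.
Counting π electrons: 5 × 2 = 10 from the double-bond units + 2 from the CH(-) atom = 12.
12 is a 4n count (n = 3), so the planar conjugated ring is antiaromatic.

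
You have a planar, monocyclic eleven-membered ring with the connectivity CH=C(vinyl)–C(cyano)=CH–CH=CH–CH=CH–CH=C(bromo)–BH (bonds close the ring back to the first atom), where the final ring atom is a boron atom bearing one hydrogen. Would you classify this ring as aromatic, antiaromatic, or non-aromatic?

Check conjugation: the double-bond atoms are sp², each contributing one p electron; the boron has an empty p orbital — every position has a p orbital, so the cyclic π system is continuous.
Adding the contributions, 5 × 2 = 10 from the double-bond units + 0 from the BH atom = 10.
That gives a 4n+2 count (10, n = 2).

Aromatic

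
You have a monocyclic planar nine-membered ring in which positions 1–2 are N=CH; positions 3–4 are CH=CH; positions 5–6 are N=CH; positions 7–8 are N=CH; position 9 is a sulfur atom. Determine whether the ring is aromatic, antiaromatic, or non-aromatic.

All ring atoms are sp² and supply a p orbital to the ring (every atom in a ring double bond is sp² and brings one electron to the p orbital; each sp² =N– keeps its lone pair in-plane and puts one electron into the π system; the sulfur donates one lone pair from its p orbital); the conjugation is uninterrupted.
π-electron count: 4 × 2 = 8 from the double-bond units + 2 from the S atom = 10.
With 10 π electrons (n = 2), the Hückel 4n+2 condition holds.

Aromatic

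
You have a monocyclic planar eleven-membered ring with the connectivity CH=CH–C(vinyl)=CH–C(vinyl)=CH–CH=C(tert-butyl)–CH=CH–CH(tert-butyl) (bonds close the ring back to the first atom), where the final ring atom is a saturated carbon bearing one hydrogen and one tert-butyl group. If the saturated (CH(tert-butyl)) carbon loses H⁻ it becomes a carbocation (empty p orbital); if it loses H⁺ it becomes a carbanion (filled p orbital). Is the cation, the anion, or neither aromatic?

The cation

In both ions every ring atom is sp² and contributes a p orbital, so both rings are fully conjugated.
Cation: 5 × 2 + 0 = 10 π electrons → 4(2)+2, aromatic.
Anion: 5 × 2 + 2 = 12 π electrons → 4(3), antiaromatic.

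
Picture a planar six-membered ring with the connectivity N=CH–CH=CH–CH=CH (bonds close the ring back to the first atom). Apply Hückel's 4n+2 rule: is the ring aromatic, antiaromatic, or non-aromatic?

Check conjugation: the double-bond atoms are sp², each contributing one p electron; each sp² =N– keeps its lone pair in-plane and puts one electron into the π system — every position has a p orbital, so the cyclic π system is continuous.
Adding the contributions, 3 × 2 = 6 from the 3 double-bond units.
6 = 4(1) + 2, which satisfies Hückel's 4n+2 rule.

Aromatic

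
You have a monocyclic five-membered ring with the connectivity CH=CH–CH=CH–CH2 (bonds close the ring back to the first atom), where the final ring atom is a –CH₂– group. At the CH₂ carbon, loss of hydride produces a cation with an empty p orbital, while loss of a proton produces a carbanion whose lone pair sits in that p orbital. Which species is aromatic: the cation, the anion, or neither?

In either ion the ring is fully conjugated: every atom, including the new sp² carbon, supplies a p orbital.
Cation: 2 × 2 + 0 = 4 π electrons → 4(1), antiaromatic.
Anion: 2 × 2 + 2 = 6 π electrons → 4(1)+2, aromatic.

The anion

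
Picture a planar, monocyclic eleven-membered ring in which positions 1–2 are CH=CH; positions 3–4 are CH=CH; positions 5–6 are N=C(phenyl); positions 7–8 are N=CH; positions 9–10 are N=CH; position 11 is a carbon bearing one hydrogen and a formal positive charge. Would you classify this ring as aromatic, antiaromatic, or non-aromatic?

Aromatic

All ring atoms are sp² and supply a p orbital to the ring (each doubly-bonded ring atom is sp² with one p-orbital electron; each sp² =N– keeps its lone pair in-plane and puts one electron into the π system; the carbocation has an empty p orbital); the conjugation is uninterrupted.
π-electron count: 5 × 2 = 10 from the double-bond units + 0 from the CH(+) atom = 10.
That gives a 4n+2 count (10, n = 2).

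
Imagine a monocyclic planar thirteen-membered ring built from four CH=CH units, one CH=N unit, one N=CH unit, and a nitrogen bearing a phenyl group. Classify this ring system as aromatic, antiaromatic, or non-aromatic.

Aromatic

Check conjugation: each doubly-bonded ring atom is sp² with one p-orbital electron; the doubly-bonded nitrogens are pyridine-type — their lone pairs lie in the ring plane, leaving one electron in the p orbital; the pyrrole-type nitrogen donates its lone pair from the p orbital — every position has a p orbital, so the cyclic π system is continuous.
Tallying contributions gives 6 × 2 = 12 from the double-bond units + 2 from the N(phenyl) atom = 14.
That gives a 4n+2 count (14, n = 3).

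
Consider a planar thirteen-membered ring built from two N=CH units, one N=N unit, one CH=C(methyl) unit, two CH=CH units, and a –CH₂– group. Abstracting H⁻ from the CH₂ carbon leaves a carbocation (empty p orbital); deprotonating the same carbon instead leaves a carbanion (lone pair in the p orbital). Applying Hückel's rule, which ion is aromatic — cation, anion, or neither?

In both ions every ring atom is sp² and contributes a p orbital, so both rings are fully conjugated.
Cation: 6 × 2 + 0 = 12 π electrons → 4(3), antiaromatic.
Anion: 6 × 2 + 2 = 14 π electrons → 4(3)+2, aromatic.

The anion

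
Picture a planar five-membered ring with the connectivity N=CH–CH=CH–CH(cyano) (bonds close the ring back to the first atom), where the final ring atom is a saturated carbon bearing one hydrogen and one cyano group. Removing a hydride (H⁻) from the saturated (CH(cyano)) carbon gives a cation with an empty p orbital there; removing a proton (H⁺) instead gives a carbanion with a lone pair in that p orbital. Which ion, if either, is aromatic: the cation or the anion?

The anion

In either ion the ring is fully conjugated: every atom, including the new sp² carbon, supplies a p orbital.
Cation: 2 × 2 + 0 = 4 π electrons → 4(1), antiaromatic.
Anion: 2 × 2 + 2 = 6 π electrons → 4(1)+2, aromatic.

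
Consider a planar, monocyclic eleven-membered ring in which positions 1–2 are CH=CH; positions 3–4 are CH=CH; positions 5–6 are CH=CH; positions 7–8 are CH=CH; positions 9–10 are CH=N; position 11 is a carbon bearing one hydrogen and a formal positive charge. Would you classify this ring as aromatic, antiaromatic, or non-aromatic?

Aromatic

Every ring atom contributes a p orbital perpendicular to the ring (the double-bond atoms are sp², each contributing one p electron; each =N– nitrogen is pyridine-type (lone pair in the sp² plane, one electron in the p orbital); the carbocation has an empty p orbital), so the π system is cyclic and fully conjugated.
Counting π electrons: 5 × 2 = 10 from the double-bond units + 0 from the CH(+) atom = 10.
With 10 π electrons (n = 2), the Hückel 4n+2 condition holds.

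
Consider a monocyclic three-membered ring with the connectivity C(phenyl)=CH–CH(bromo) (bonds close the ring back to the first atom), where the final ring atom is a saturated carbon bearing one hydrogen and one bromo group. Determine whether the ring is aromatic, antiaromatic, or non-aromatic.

Non-aromatic

At the CH(bromo) position, that saturated carbon is sp³ and has no p orbital in the ring π system; the ring's p-orbital overlap is broken there.
Hückel's rule only applies to fully conjugated rings, so this one is simply non-aromatic.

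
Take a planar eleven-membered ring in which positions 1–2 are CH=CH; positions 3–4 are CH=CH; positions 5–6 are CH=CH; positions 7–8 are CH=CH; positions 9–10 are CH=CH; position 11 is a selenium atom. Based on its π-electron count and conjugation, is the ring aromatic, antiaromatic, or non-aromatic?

Antiaromatic

The p orbitals form a continuous loop: every atom in a ring double bond is sp² and brings one electron to the p orbital; the selenium donates one lone pair from its p orbital. The ring is fully conjugated.
Counting π electrons: 5 × 2 = 10 from the double-bond units + 2 from the Se atom = 12.
With 12 = 4·3 π electrons, Hückel's rule classifies the planar ring as antiaromatic.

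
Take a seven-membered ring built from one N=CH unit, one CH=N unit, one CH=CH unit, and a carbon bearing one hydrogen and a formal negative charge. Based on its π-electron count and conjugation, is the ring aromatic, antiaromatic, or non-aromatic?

Antiaromatic

Check conjugation: every atom in a ring double bond is sp² and brings one electron to the p orbital; each =N– nitrogen is pyridine-type (lone pair in the sp² plane, one electron in the p orbital); the carbanion's lone pair occupies the p orbital — every position has a p orbital, so the cyclic π system is continuous.
Tallying contributions gives 3 × 2 = 6 from the double-bond units + 2 from the CH(-) atom = 8.
With 8 = 4·2 π electrons, Hückel's rule classifies the planar ring as antiaromatic.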